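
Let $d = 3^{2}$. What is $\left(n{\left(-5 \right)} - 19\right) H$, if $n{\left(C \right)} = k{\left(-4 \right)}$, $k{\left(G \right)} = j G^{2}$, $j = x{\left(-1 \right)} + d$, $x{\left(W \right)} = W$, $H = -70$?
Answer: $-7630$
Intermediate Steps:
$d = 9$
$j = 8$ ($j = -1 + 9 = 8$)
$k{\left(G \right)} = 8 G^{2}$
$n{\left(C \right)} = 128$ ($n{\left(C \right)} = 8 \left(-4\right)^{2} = 8 \cdot 16 = 128$)
$\left(n{\left(-5 \right)} - 19\right) H = \left(128 - 19\right) \left(-70\right) = 109 \left(-70\right) = -7630$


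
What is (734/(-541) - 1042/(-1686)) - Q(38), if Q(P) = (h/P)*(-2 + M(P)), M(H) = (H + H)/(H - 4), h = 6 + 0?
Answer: -114291779/147308349 ≈ -0.77587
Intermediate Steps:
h = 6
M(H) = 2*H/(-4 + H) (M(H) = (2*H)/(-4 + H) = 2*H/(-4 + H))
Q(P) = 6*(-2 + 2*P/(-4 + P))/P (Q(P) = (6/P)*(-2 + 2*P/(-4 + P)) = 6*(-2 + 2*P/(-4 + P))/P)
(734/(-541) - 1042/(-1686)) - Q(38) = (734/(-541) - 1042/(-1686)) - 48/(38*(-4 + 38)) = (734*(-1/541) - 1042*(-1/1686)) - 48/(38*34) = (-734/541 + 521/843) - 48/(38*34) = -336901/456063 - 1*12/323 = -336901/456063 - 12/323 = -114291779/147308349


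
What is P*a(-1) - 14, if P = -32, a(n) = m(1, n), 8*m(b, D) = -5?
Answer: 6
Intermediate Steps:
m(b, D) = -5/8 (m(b, D) = (1/8)*(-5) = -5/8)
a(n) = -5/8
P*a(-1) - 14 = -32*(-5/8) - 14 = 20 - 14 = 6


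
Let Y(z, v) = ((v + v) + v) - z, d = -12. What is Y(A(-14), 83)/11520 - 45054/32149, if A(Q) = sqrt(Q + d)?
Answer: -170338993/123452160 - I*sqrt(26)/11520 ≈ -1.3798 - 0.00044262*I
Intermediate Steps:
A(Q) = sqrt(-12 + Q) (A(Q) = sqrt(Q - 12) = sqrt(-12 + Q))
Y(z, v) = -z + 3*v (Y(z, v) = (2*v + v) - z = 3*v - z = -z + 3*v)
Y(A(-14), 83)/11520 - 45054/32149 = (-sqrt(-12 - 14) + 3*83)/11520 - 45054/32149 = (-sqrt(-26) + 249)*(1/11520) - 45054*1/32149 = (-I*sqrt(26) + 249)*(1/11520) - 45054/32149 = (249 - I*sqrt(26))*(1/11520) - 45054/32149 = (83/3840 - I*sqrt(26)/11520) - 45054/32149 = -170338993/123452160 - I*sqrt(26)/11520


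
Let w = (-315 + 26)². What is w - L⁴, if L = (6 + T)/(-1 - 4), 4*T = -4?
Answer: 83520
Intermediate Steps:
T = -1 (T = (¼)*(-4) = -1)
L = -1 (L = (6 - 1)/(-1 - 4) = 5/(-5) = 5*(-⅕) = -1)
w = 83521 (w = (-289)² = 83521)
w - L⁴ = 83521 - 1*(-1)⁴ = 83521 - 1*1 = 83521 - 1 = 83520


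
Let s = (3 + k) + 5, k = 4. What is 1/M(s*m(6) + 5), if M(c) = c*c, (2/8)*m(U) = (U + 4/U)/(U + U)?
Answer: 9/9025 ≈ 0.00099723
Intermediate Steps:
m(U) = 2*(U + 4/U)/U (m(U) = 4*((U + 4/U)/(U + U)) = 4*((U + 4/U)/((2*U))) = 4*((U + 4/U)*(1/(2*U))) = 4*((U + 4/U)/(2*U)) = 2*(U + 4/U)/U)
s = 12 (s = (3 + 4) + 5 = 7 + 5 = 12)
M(c) = c**2
1/M(s*m(6) + 5) = 1/((12*(2 + 8/6**2) + 5)**2) = 1/((12*(2 + 8*(1/36)) + 5)**2) = 1/((12*(2 + 2/9) + 5)**2) = 1/((12*(20/9) + 5)**2) = 1/((80/3 + 5)**2) = 1/((95/3)**2) = 1/(9025/9) = 9/9025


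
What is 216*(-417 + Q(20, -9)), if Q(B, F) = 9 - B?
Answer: -92448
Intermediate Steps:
216*(-417 + Q(20, -9)) = 216*(-417 + (9 - 1*20)) = 216*(-417 + (9 - 20)) = 216*(-417 - 11) = 216*(-428) = -92448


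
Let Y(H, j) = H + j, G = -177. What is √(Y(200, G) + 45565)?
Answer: 2*√11397 ≈ 213.51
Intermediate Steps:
√(Y(200, G) + 45565) = √((200 - 177) + 45565) = √(23 + 45565) = √45588 = 2*√11397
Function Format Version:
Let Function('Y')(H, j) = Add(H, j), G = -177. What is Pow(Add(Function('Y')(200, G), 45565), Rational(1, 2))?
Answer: Mul(2, Pow(11397, Rational(1, 2))) ≈ 213.51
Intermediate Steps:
Pow(Add(Function('Y')(200, G), 45565), Rational(1, 2)) = Pow(Add(Add(200, -177), 45565), Rational(1, 2)) = Pow(Add(23, 45565), Rational(1, 2)) = Pow(45588, Rational(1, 2)) = Mul(2, Pow(11397, Rational(1, 2)))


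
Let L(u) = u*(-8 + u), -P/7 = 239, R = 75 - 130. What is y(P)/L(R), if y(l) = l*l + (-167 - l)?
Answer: 50917/63 ≈ 808.21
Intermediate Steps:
R = -55
P = -1673 (P = -7*239 = -1673)
y(l) = -167 + l² - l (y(l) = l² + (-167 - l) = -167 + l² - l)
y(P)/L(R) = (-167 + (-1673)² - 1*(-1673))/((-55*(-8 - 55))) = (-167 + 2798929 + 1673)/((-55*(-63))) = 2800435/3465 = 2800435*(1/3465) = 50917/63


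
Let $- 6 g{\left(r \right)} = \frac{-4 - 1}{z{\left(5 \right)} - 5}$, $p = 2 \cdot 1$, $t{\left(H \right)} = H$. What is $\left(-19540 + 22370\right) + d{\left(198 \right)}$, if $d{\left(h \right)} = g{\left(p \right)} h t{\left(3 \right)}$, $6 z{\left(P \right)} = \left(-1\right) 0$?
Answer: $2731$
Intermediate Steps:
$z{\left(P \right)} = 0$ ($z{\left(P \right)} = \frac{\left(-1\right) 0}{6} = \frac{1}{6} \cdot 0 = 0$)
$p = 2$
$g{\left(r \right)} = - \frac{1}{6}$ ($g{\left(r \right)} = - \frac{\left(-4 - 1\right) \frac{1}{0 - 5}}{6} = - \frac{\left(-5\right) \frac{1}{-5}}{6} = - \frac{\left(-5\right) \left(- \frac{1}{5}\right)}{6} = \left(- \frac{1}{6}\right) 1 = - \frac{1}{6}$)
$d{\left(h \right)} = - \frac{h}{2}$ ($d{\left(h \right)} = - \frac{h}{6} \cdot 3 = - \frac{h}{2}$)
$\left(-19540 + 22370\right) + d{\left(198 \right)} = \left(-19540 + 22370\right) - 99 = 2830 - 99 = 2731$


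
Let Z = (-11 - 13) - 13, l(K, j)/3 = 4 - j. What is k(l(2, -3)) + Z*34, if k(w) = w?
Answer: -1237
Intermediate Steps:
l(K, j) = 12 - 3*j (l(K, j) = 3*(4 - j) = 12 - 3*j)
Z = -37 (Z = -24 - 13 = -37)
k(l(2, -3)) + Z*34 = (12 - 3*(-3)) - 37*34 = (12 + 9) - 1258 = 21 - 1258 = -1237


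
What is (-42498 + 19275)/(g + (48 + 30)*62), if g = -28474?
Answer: 23223/23638 ≈ 0.98244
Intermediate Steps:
(-42498 + 19275)/(g + (48 + 30)*62) = (-42498 + 19275)/(-28474 + (48 + 30)*62) = -23223/(-28474 + 78*62) = -23223/(-28474 + 4836) = -23223/(-23638) = -23223*(-1/23638) = 23223/23638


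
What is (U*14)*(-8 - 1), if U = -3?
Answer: 378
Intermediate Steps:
(U*14)*(-8 - 1) = (-3*14)*(-8 - 1) = -42*(-9) = 378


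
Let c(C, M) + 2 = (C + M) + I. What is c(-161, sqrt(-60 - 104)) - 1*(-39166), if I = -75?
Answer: 38928 + 2*I*sqrt(41) ≈ 38928.0 + 12.806*I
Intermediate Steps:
c(C, M) = -77 + C + M (c(C, M) = -2 + ((C + M) - 75) = -2 + (-75 + C + M) = -77 + C + M)
c(-161, sqrt(-60 - 104)) - 1*(-39166) = (-77 - 161 + sqrt(-60 - 104)) - 1*(-39166) = (-77 - 161 + sqrt(-164)) + 39166 = (-77 - 161 + 2*I*sqrt(41)) + 39166 = (-238 + 2*I*sqrt(41)) + 39166 = 38928 + 2*I*sqrt(41)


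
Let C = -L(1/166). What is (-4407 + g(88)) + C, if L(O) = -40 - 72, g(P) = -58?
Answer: -4353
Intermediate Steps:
L(O) = -112
C = 112 (C = -1*(-112) = 112)
(-4407 + g(88)) + C = (-4407 - 58) + 112 = -4465 + 112 = -4353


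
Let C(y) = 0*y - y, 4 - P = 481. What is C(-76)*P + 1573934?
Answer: 1537682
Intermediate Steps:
P = -477 (P = 4 - 1*481 = 4 - 481 = -477)
C(y) = -y (C(y) = 0 - y = -y)
C(-76)*P + 1573934 = -1*(-76)*(-477) + 1573934 = 76*(-477) + 1573934 = -36252 + 1573934 = 1537682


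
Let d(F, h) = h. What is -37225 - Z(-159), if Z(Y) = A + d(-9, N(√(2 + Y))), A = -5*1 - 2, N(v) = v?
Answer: -37218 - I*√157 ≈ -37218.0 - 12.53*I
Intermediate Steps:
A = -7 (A = -5 - 2 = -7)
Z(Y) = -7 + √(2 + Y)
-37225 - Z(-159) = -37225 - (-7 + √(2 - 159)) = -37225 - (-7 + √(-157)) = -37225 - (-7 + I*√157) = -37225 + (7 - I*√157) = -37218 - I*√157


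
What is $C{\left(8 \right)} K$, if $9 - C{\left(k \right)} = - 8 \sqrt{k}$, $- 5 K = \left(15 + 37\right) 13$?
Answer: $- \frac{6084}{5} - \frac{10816 \sqrt{2}}{5} \approx -4276.0$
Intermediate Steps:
$K = - \frac{676}{5}$ ($K = - \frac{\left(15 + 37\right) 13}{5} = - \frac{52 \cdot 13}{5} = \left(- \frac{1}{5}\right) 676 = - \frac{676}{5} \approx -135.2$)
$C{\left(k \right)} = 9 + 8 \sqrt{k}$ ($C{\left(k \right)} = 9 - - 8 \sqrt{k} = 9 + 8 \sqrt{k}$)
$C{\left(8 \right)} K = \left(9 + 8 \sqrt{8}\right) \left(- \frac{676}{5}\right) = \left(9 + 8 \cdot 2 \sqrt{2}\right) \left(- \frac{676}{5}\right) = \left(9 + 16 \sqrt{2}\right) \left(- \frac{676}{5}\right) = - \frac{6084}{5} - \frac{10816 \sqrt{2}}{5}$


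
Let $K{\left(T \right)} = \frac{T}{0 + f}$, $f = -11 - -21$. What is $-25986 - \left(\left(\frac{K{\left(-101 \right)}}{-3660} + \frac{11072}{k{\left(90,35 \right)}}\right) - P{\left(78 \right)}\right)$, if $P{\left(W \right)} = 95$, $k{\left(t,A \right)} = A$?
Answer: $- \frac{6714321947}{256200} \approx -26207.0$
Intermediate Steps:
$f = 10$ ($f = -11 + 21 = 10$)
$K{\left(T \right)} = \frac{T}{10}$ ($K{\left(T \right)} = \frac{T}{0 + 10} = \frac{T}{10}$)
$-25986 - \left(\left(\frac{K{\left(-101 \right)}}{-3660} + \frac{11072}{k{\left(90,35 \right)}}\right) - P{\left(78 \right)}\right) = -25986 - \left(\left(\frac{\frac{1}{10} \left(-101\right)}{-3660} + \frac{11072}{35}\right) - 95\right) = -25986 - \left(\left(\left(- \frac{101}{10}\right) \left(- \frac{1}{3660}\right) + 11072 \cdot \frac{1}{35}\right) - 95\right) = -25986 - \left(\left(\frac{101}{36600} + \frac{11072}{35}\right) - 95\right) = -25986 - \left(\frac{81047747}{256200} - 95\right) = -25986 - \frac{56708747}{256200} = - \frac{6714321947}{256200}$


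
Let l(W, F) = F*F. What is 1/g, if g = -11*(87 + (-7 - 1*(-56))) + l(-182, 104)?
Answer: 1/9320 ≈ 0.00010730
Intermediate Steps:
l(W, F) = F²
g = 9320 (g = -11*(87 + (-7 - 1*(-56))) + 104² = -11*(87 + (-7 + 56)) + 10816 = -11*(87 + 49) + 10816 = -11*136 + 10816 = -1496 + 10816 = 9320)
1/g = 1/9320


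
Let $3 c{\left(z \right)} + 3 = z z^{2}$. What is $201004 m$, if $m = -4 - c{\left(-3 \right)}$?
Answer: $1206024$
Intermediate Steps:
$c{\left(z \right)} = -1 + \frac{z^{3}}{3}$ ($c{\left(z \right)} = -1 + \frac{z z^{2}}{3} = -1 + \frac{z^{3}}{3}$)
$m = 6$ ($m = -4 - \left(-1 + \frac{\left(-3\right)^{3}}{3}\right) = -4 - \left(-1 + \frac{1}{3} \left(-27\right)\right) = -4 - \left(-1 - 9\right) = -4 - -10 = -4 + 10 = 6$)
$201004 m = 201004 \cdot 6 = 1206024$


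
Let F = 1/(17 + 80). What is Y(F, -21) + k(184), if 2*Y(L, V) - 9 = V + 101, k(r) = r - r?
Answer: 89/2 ≈ 44.500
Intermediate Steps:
F = 1/97 ≈ 0.010309
k(r) = 0
Y(L, V) = 55 + V/2 (Y(L, V) = 9/2 + (V + 101)/2 = 9/2 + (101 + V)/2 = 9/2 + (101/2 + V/2) = 55 + V/2)
Y(F, -21) + k(184) = (55 + (½)*(-21)) + 0 = (55 - 21/2) + 0 = 89/2 + 0 = 89/2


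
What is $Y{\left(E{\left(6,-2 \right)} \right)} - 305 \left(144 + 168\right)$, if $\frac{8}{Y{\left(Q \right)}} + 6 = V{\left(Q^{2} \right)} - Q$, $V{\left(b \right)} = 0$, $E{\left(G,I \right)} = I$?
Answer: $-95162$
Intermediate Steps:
$Y{\left(Q \right)} = \frac{8}{-6 - Q}$ ($Y{\left(Q \right)} = \frac{8}{-6 + \left(0 - Q\right)} = \frac{8}{-6 - Q}$)
$Y{\left(E{\left(6,-2 \right)} \right)} - 305 \left(144 + 168\right) = - \frac{8}{6 - 2} - 305 \left(144 + 168\right) = - \frac{8}{4} - 95160 = \left(-8\right) \frac{1}{4} - 95160 = -2 - 95160 = -95162$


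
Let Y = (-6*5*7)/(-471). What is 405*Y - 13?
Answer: 26309/157 ≈ 167.57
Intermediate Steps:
Y = 70/157 (Y = -30*7*(-1/471) = -210*(-1/471) = 70/157 ≈ 0.44586)
405*Y - 13 = 405*(70/157) - 13 = 28350/157 - 13 = 26309/157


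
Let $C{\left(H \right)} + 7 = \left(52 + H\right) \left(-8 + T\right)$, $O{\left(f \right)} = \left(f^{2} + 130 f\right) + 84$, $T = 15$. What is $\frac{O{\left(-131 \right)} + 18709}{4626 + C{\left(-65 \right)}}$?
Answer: $\frac{4731}{1132} \approx 4.1793$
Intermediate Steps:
$O{\left(f \right)} = 84 + f^{2} + 130 f$
$C{\left(H \right)} = 357 + 7 H$ ($C{\left(H \right)} = -7 + \left(52 + H\right) \left(-8 + 15\right) = -7 + \left(52 + H\right) 7 = -7 + \left(364 + 7 H\right) = 357 + 7 H$)
$\frac{O{\left(-131 \right)} + 18709}{4626 + C{\left(-65 \right)}} = \frac{\left(84 + \left(-131\right)^{2} + 130 \left(-131\right)\right) + 18709}{4626 + \left(357 + 7 \left(-65\right)\right)} = \frac{\left(84 + 17161 - 17030\right) + 18709}{4626 + \left(357 - 455\right)} = \frac{215 + 18709}{4626 - 98} = \frac{18924}{4528} = 18924 \cdot \frac{1}{4528} = \frac{4731}{1132}$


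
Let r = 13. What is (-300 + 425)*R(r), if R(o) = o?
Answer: 1625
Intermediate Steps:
(-300 + 425)*R(r) = (-300 + 425)*13 = 125*13 = 1625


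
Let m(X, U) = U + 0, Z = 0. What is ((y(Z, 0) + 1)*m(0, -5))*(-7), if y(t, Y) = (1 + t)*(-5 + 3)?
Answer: -35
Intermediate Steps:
y(t, Y) = -2 - 2*t (y(t, Y) = (1 + t)*(-2) = -2 - 2*t)
m(X, U) = U
((y(Z, 0) + 1)*m(0, -5))*(-7) = (((-2 - 2*0) + 1)*(-5))*(-7) = (((-2 + 0) + 1)*(-5))*(-7) = ((-2 + 1)*(-5))*(-7) = -1*(-5)*(-7) = 5*(-7) = -35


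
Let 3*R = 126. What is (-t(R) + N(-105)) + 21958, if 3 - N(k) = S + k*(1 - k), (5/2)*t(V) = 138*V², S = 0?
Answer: -321409/5 ≈ -64282.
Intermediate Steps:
R = 42 (R = (⅓)*126 = 42)
t(V) = 276*V²/5 (t(V) = 2*(138*V²)/5 = 276*V²/5)
N(k) = 3 - k*(1 - k) (N(k) = 3 - (0 + k*(1 - k)) = 3 - k*(1 - k))
(-t(R) + N(-105)) + 21958 = (-276*42²/5 + (3 + (-105)² - 1*(-105))) + 21958 = (-276*1764/5 + (3 + 11025 + 105)) + 21958 = (-1*486864/5 + 11133) + 21958 = (-486864/5 + 11133) + 21958 = -431199/5 + 21958 = -321409/5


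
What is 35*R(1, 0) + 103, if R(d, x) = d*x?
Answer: 103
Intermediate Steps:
35*R(1, 0) + 103 = 35*(1*0) + 103 = 35*0 + 103 = 0 + 103 = 103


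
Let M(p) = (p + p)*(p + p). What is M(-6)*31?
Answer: 4464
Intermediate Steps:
M(p) = 4*p**2 (M(p) = (2*p)*(2*p) = 4*p**2)
M(-6)*31 = (4*(-6)**2)*31 = (4*36)*31 = 144*31 = 4464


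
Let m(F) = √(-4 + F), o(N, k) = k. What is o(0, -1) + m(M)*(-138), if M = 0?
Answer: -1 - 276*I ≈ -1.0 - 276.0*I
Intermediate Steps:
o(0, -1) + m(M)*(-138) = -1 + √(-4 + 0)*(-138) = -1 + √(-4)*(-138) = -1 + (2*I)*(-138) = -1 - 276*I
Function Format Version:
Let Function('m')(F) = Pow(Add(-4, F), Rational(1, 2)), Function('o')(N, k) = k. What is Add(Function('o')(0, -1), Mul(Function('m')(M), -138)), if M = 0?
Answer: Add(-1, Mul(-276, I)) ≈ Add(-1.0000, Mul(-276.00, I))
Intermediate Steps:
Add(Function('o')(0, -1), Mul(Function('m')(M), -138)) = Add(-1, Mul(Pow(Add(-4, 0), Rational(1, 2)), -138)) = Add(-1, Mul(Pow(-4, Rational(1, 2)), -138)) = Add(-1, Mul(Mul(2, I), -138)) = Add(-1, Mul(-276, I))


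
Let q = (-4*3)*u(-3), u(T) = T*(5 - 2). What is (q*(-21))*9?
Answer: -20412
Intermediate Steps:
u(T) = 3*T (u(T) = T*3 = 3*T)
q = 108 (q = (-4*3)*(3*(-3)) = -12*(-9) = 108)
(q*(-21))*9 = (108*(-21))*9 = -2268*9 = -20412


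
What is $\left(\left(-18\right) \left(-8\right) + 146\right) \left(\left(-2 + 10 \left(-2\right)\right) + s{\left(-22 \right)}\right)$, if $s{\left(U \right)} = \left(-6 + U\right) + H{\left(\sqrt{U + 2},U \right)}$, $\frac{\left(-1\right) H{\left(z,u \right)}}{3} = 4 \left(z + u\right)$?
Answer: $62060 - 6960 i \sqrt{5} \approx 62060.0 - 15563.0 i$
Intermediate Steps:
$H{\left(z,u \right)} = - 12 u - 12 z$ ($H{\left(z,u \right)} = - 3 \cdot 4 \left(z + u\right) = - 3 \cdot 4 \left(u + z\right) = - 3 \left(4 u + 4 z\right) = - 12 u - 12 z$)
$s{\left(U \right)} = -6 - 12 \sqrt{2 + U} - 11 U$ ($s{\left(U \right)} = \left(-6 + U\right) - \left(12 U + 12 \sqrt{U + 2}\right) = \left(-6 + U\right) - \left(12 U + 12 \sqrt{2 + U}\right) = -6 - 12 \sqrt{2 + U} - 11 U$)
$\left(\left(-18\right) \left(-8\right) + 146\right) \left(\left(-2 + 10 \left(-2\right)\right) + s{\left(-22 \right)}\right) = \left(\left(-18\right) \left(-8\right) + 146\right) \left(\left(-2 + 10 \left(-2\right)\right) - \left(-236 + 12 \sqrt{2 - 22}\right)\right) = \left(144 + 146\right) \left(\left(-2 - 20\right) - \left(-236 + 24 i \sqrt{5}\right)\right) = 290 \left(-22 - \left(-236 + 12 \cdot 2 i \sqrt{5}\right)\right) = 290 \left(-22 - \left(-236 + 24 i \sqrt{5}\right)\right) = 290 \left(-22 + \left(236 - 24 i \sqrt{5}\right)\right) = 290 \left(214 - 24 i \sqrt{5}\right) = 62060 - 6960 i \sqrt{5}$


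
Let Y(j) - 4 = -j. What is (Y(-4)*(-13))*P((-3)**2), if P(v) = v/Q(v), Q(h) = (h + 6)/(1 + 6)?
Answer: -2184/5 ≈ -436.80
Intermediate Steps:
Q(h) = 6/7 + h/7 (Q(h) = (6 + h)/7 = (6 + h)*(1/7) = 6/7 + h/7)
P(v) = v/(6/7 + v/7)
Y(j) = 4 - j
(Y(-4)*(-13))*P((-3)**2) = ((4 - 1*(-4))*(-13))*(7*(-3)**2/(6 + (-3)**2)) = ((4 + 4)*(-13))*(7*9/(6 + 9)) = (8*(-13))*(7*9/15) = -728*9/15 = -104*21/5 = -2184/5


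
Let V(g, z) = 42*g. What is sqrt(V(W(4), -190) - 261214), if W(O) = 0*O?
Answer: I*sqrt(261214) ≈ 511.09*I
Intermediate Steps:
W(O) = 0
sqrt(V(W(4), -190) - 261214) = sqrt(42*0 - 261214) = sqrt(0 - 261214) = sqrt(-261214) = I*sqrt(261214)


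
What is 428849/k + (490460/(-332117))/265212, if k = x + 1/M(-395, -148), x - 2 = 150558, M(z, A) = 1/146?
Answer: 9443388078291709/3318599387186406 ≈ 2.8456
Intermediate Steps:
M(z, A) = 1/146
x = 150560 (x = 2 + 150558 = 150560)
k = 150706 (k = 150560 + 1/(1/146) = 150560 + 146 = 150706)
428849/k + (490460/(-332117))/265212 = 428849/150706 + (490460/(-332117))/265212 = 428849*(1/150706) + (490460*(-1/332117))*(1/265212) = 428849/150706 - 490460/332117*1/265212 = 428849/150706 - 122615/22020353451 = 9443388078291709/3318599387186406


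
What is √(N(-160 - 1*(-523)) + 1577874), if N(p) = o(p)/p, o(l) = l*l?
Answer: √1578237 ≈ 1256.3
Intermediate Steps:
o(l) = l²
N(p) = p (N(p) = p²/p = p)
√(N(-160 - 1*(-523)) + 1577874) = √((-160 - 1*(-523)) + 1577874) = √((-160 + 523) + 1577874) = √(363 + 1577874) = √1578237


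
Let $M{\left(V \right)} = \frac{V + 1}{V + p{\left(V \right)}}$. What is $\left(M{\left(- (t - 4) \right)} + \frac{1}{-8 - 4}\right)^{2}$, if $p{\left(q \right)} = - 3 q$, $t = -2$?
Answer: $\frac{4}{9} \approx 0.44444$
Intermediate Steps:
$M{\left(V \right)} = - \frac{1 + V}{2 V}$ ($M{\left(V \right)} = \frac{V + 1}{V - 3 V} = \frac{1 + V}{\left(-2\right) V} = \left(1 + V\right) \left(- \frac{1}{2 V}\right) = - \frac{1 + V}{2 V}$)
$\left(M{\left(- (t - 4) \right)} + \frac{1}{-8 - 4}\right)^{2} = \left(\frac{-1 - - (-2 - 4)}{2 \left(- (-2 - 4)\right)} + \frac{1}{-8 - 4}\right)^{2} = \left(\frac{-1 - \left(-1\right) \left(-6\right)}{2 \left(\left(-1\right) \left(-6\right)\right)} + \frac{1}{-12}\right)^{2} = \left(\frac{-1 - 6}{2 \cdot 6} - \frac{1}{12}\right)^{2} = \left(\frac{1}{2} \cdot \frac{1}{6} \left(-1 - 6\right) - \frac{1}{12}\right)^{2} = \left(\frac{1}{2} \cdot \frac{1}{6} \left(-7\right) - \frac{1}{12}\right)^{2} = \left(- \frac{7}{12} - \frac{1}{12}\right)^{2} = \left(- \frac{2}{3}\right)^{2} = \frac{4}{9}$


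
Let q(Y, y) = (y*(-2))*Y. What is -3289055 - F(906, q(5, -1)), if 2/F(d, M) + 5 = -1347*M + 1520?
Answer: -39320652523/11955 ≈ -3.2891e+6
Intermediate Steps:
q(Y, y) = -2*Y*y (q(Y, y) = (-2*y)*Y = -2*Y*y)
F(d, M) = 2/(1515 - 1347*M) (F(d, M) = 2/(-5 + (-1347*M + 1520)) = 2/(-5 + (1520 - 1347*M)) = 2/(1515 - 1347*M))
-3289055 - F(906, q(5, -1)) = -3289055 - (-2)/(-1515 + 1347*(-2*5*(-1))) = -3289055 - (-2)/(-1515 + 1347*10) = -3289055 - (-2)/(-1515 + 13470) = -3289055 - (-2)/11955 = -3289055 - 1*(-2/11955) = -3289055 + 2/11955 = -39320652523/11955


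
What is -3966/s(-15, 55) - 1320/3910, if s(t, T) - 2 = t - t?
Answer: -775485/391 ≈ -1983.3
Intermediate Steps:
s(t, T) = 2 (s(t, T) = 2 + (t - t) = 2 + 0 = 2)
-3966/s(-15, 55) - 1320/3910 = -3966/2 - 1320/3910 = -3966*½ - 1320*1/3910 = -1983 - 132/391 = -775485/391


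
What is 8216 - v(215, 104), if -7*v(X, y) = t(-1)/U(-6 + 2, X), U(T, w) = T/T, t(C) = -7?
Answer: 8215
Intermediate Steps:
U(T, w) = 1
v(X, y) = 1 (v(X, y) = -(-1)/1 = -(-1) = -⅐*(-7) = 1)
8216 - v(215, 104) = 8216 - 1*1 = 8216 - 1 = 8215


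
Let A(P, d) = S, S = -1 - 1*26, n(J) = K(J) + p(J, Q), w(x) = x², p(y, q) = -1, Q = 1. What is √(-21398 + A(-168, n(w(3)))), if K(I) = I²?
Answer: 5*I*√857 ≈ 146.37*I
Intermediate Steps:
n(J) = -1 + J² (n(J) = J² - 1 = -1 + J²)
S = -27 (S = -1 - 26 = -27)
A(P, d) = -27
√(-21398 + A(-168, n(w(3)))) = √(-21398 - 27) = √(-21425) = 5*I*√857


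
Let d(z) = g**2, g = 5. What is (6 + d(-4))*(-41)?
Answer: -1271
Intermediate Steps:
d(z) = 25 (d(z) = 5**2 = 25)
(6 + d(-4))*(-41) = (6 + 25)*(-41) = 31*(-41) = -1271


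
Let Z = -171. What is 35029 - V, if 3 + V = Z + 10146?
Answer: 25057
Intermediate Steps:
V = 9972 (V = -3 + (-171 + 10146) = -3 + 9975 = 9972)
35029 - V = 35029 - 1*9972 = 35029 - 9972 = 25057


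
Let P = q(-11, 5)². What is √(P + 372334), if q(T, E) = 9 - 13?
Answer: 5*√14894 ≈ 610.21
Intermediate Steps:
q(T, E) = -4
P = 16 (P = (-4)² = 16)
√(P + 372334) = √(16 + 372334) = √372350 = 5*√14894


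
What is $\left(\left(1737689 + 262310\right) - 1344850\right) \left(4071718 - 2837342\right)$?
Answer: $808700202024$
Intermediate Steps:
$\left(\left(1737689 + 262310\right) - 1344850\right) \left(4071718 - 2837342\right) = \left(1999999 - 1344850\right) 1234376 = 655149 \cdot 1234376 = 808700202024$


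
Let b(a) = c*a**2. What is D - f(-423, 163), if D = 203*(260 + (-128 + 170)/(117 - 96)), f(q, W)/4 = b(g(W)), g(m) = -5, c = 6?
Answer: 52586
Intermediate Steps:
b(a) = 6*a**2
f(q, W) = 600 (f(q, W) = 4*(6*(-5)**2) = 4*(6*25) = 4*150 = 600)
D = 53186 (D = 203*(260 + 42/21) = 203*(260 + 42*(1/21)) = 203*(260 + 2) = 203*262 = 53186)
D - f(-423, 163) = 53186 - 1*600 = 53186 - 600 = 52586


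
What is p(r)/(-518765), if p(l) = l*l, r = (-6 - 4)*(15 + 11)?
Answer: -1040/7981 ≈ -0.13031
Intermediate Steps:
r = -260 (r = -10*26 = -260)
p(l) = l²
p(r)/(-518765) = (-260)²/(-518765) = 67600*(-1/518765) = -1040/7981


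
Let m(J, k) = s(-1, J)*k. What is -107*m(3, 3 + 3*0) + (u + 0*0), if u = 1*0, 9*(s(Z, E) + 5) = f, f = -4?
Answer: 5243/3 ≈ 1747.7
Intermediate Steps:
s(Z, E) = -49/9 (s(Z, E) = -5 + (⅑)*(-4) = -5 - 4/9 = -49/9)
m(J, k) = -49*k/9
u = 0
-107*m(3, 3 + 3*0) + (u + 0*0) = -(-5243)*(3 + 3*0)/9 + (0 + 0*0) = -(-5243)*(3 + 0)/9 + (0 + 0) = -(-5243)*3/9 + 0 = -107*(-49/3) + 0 = 5243/3 + 0 = 5243/3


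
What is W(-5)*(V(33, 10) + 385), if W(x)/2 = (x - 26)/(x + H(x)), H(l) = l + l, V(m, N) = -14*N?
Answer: 3038/3 ≈ 1012.7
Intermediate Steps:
H(l) = 2*l
W(x) = 2*(-26 + x)/(3*x) (W(x) = 2*((x - 26)/(x + 2*x)) = 2*((-26 + x)/((3*x))) = 2*((-26 + x)*(1/(3*x))) = 2*((-26 + x)/(3*x)) = 2*(-26 + x)/(3*x))
W(-5)*(V(33, 10) + 385) = ((⅔)*(-26 - 5)/(-5))*(-14*10 + 385) = ((⅔)*(-⅕)*(-31))*(-140 + 385) = (62/15)*245 = 3038/3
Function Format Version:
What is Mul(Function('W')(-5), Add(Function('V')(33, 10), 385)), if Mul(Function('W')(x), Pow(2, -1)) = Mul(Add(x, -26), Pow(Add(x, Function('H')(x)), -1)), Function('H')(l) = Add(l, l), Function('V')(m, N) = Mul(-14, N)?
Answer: Rational(3038, 3) ≈ 1012.7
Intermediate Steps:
Function('H')(l) = Mul(2, l)
Function('W')(x) = Mul(Rational(2, 3), Pow(x, -1), Add(-26, x)) (Function('W')(x) = Mul(2, Mul(Add(x, -26), Pow(Add(x, Mul(2, x)), -1))) = Mul(2, Mul(Add(-26, x), Pow(Mul(3, x), -1))) = Mul(2, Mul(Add(-26, x), Mul(Rational(1, 3), Pow(x, -1)))) = Mul(2, Mul(Rational(1, 3), Pow(x, -1), Add(-26, x))) = Mul(Rational(2, 3), Pow(x, -1), Add(-26, x)))
Mul(Function('W')(-5), Add(Function('V')(33, 10), 385)) = Mul(Mul(Rational(2, 3), Pow(-5, -1), Add(-26, -5)), Add(Mul(-14, 10), 385)) = Mul(Mul(Rational(2, 3), Rational(-1, 5), -31), Add(-140, 385)) = Mul(Rational(62, 15), 245) = Rational(3038, 3)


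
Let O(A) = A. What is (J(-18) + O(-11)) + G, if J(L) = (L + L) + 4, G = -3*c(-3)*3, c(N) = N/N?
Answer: -52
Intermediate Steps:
c(N) = 1
G = -9 (G = -3*1*3 = -3*3 = -9)
J(L) = 4 + 2*L (J(L) = 2*L + 4 = 4 + 2*L)
(J(-18) + O(-11)) + G = ((4 + 2*(-18)) - 11) - 9 = ((4 - 36) - 11) - 9 = (-32 - 11) - 9 = -43 - 9 = -52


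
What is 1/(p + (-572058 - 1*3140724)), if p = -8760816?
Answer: -1/12473598 ≈ -8.0169e-8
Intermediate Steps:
1/(p + (-572058 - 1*3140724)) = 1/(-8760816 + (-572058 - 1*3140724)) = 1/(-8760816 + (-572058 - 3140724)) = 1/(-8760816 - 3712782) = 1/(-12473598) = -1/12473598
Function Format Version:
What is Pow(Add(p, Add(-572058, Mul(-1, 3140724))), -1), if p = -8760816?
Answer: Rational(-1, 12473598) ≈ -8.0169e-8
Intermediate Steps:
Pow(Add(p, Add(-572058, Mul(-1, 3140724))), -1) = Pow(Add(-8760816, Add(-572058, Mul(-1, 3140724))), -1) = Pow(Add(-8760816, Add(-572058, -3140724)), -1) = Pow(Add(-8760816, -3712782), -1) = Pow(-12473598, -1) = Rational(-1, 12473598)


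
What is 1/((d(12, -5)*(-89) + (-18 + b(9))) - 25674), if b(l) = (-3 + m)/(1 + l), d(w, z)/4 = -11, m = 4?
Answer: -10/217759 ≈ -4.5922e-5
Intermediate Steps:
d(w, z) = -44 (d(w, z) = 4*(-11) = -44)
b(l) = 1/(1 + l) (b(l) = (-3 + 4)/(1 + l) = 1/(1 + l))
1/((d(12, -5)*(-89) + (-18 + b(9))) - 25674) = 1/((-44*(-89) + (-18 + 1/(1 + 9))) - 25674) = 1/((3916 + (-18 + 1/10)) - 25674) = 1/((3916 + (-18 + ⅒)) - 25674) = 1/((3916 - 179/10) - 25674) = 1/(38981/10 - 25674) = 1/(-217759/10) = -10/217759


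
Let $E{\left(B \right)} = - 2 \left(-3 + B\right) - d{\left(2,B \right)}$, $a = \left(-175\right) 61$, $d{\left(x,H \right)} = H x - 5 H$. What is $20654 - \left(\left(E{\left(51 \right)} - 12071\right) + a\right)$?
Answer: $43343$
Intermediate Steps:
$d{\left(x,H \right)} = - 5 H + H x$
$a = -10675$
$E{\left(B \right)} = 6 + B$ ($E{\left(B \right)} = - 2 \left(-3 + B\right) - B \left(-5 + 2\right) = \left(6 - 2 B\right) - B \left(-3\right) = \left(6 - 2 B\right) - - 3 B = \left(6 - 2 B\right) + 3 B = 6 + B$)
$20654 - \left(\left(E{\left(51 \right)} - 12071\right) + a\right) = 20654 - \left(\left(\left(6 + 51\right) - 12071\right) - 10675\right) = 20654 - \left(\left(57 - 12071\right) - 10675\right) = 20654 - \left(-12014 - 10675\right) = 20654 - -22689 = 20654 + 22689 = 43343$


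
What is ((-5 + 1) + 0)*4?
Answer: -16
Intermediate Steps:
((-5 + 1) + 0)*4 = (-4 + 0)*4 = -4*4 = -16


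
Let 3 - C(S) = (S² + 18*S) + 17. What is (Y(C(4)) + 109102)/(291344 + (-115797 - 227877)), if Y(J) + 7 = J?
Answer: -108993/52330 ≈ -2.0828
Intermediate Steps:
C(S) = -14 - S² - 18*S (C(S) = 3 - ((S² + 18*S) + 17) = 3 - (17 + S² + 18*S) = 3 + (-17 - S² - 18*S) = -14 - S² - 18*S)
Y(J) = -7 + J
(Y(C(4)) + 109102)/(291344 + (-115797 - 227877)) = ((-7 + (-14 - 1*4² - 18*4)) + 109102)/(291344 + (-115797 - 227877)) = ((-7 + (-14 - 1*16 - 72)) + 109102)/(291344 - 343674) = ((-7 + (-14 - 16 - 72)) + 109102)/(-52330) = ((-7 - 102) + 109102)*(-1/52330) = (-109 + 109102)*(-1/52330) = 108993*(-1/52330) = -108993/52330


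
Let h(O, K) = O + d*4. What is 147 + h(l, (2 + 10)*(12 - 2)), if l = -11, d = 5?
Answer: 156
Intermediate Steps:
h(O, K) = 20 + O (h(O, K) = O + 5*4 = O + 20 = 20 + O)
147 + h(l, (2 + 10)*(12 - 2)) = 147 + (20 - 11) = 147 + 9 = 156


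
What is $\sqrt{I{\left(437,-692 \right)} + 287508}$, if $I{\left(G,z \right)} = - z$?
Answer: $10 \sqrt{2882} \approx 536.84$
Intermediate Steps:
$\sqrt{I{\left(437,-692 \right)} + 287508} = \sqrt{\left(-1\right) \left(-692\right) + 287508} = \sqrt{692 + 287508} = \sqrt{288200} = 10 \sqrt{2882}$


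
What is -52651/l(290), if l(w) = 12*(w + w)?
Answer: -52651/6960 ≈ -7.5648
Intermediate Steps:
l(w) = 24*w (l(w) = 12*(2*w) = 24*w)
-52651/l(290) = -52651/(24*290) = -52651/6960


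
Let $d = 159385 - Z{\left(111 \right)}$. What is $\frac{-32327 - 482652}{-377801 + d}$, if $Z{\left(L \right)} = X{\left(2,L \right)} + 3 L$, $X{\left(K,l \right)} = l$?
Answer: $\frac{514979}{218860} \approx 2.353$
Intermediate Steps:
$Z{\left(L \right)} = 4 L$ ($Z{\left(L \right)} = L + 3 L = 4 L$)
$d = 158941$ ($d = 159385 - 4 \cdot 111 = 159385 - 444 = 158941$)
$\frac{-32327 - 482652}{-377801 + d} = \frac{-32327 - 482652}{-377801 + 158941} = - \frac{514979}{-218860} = \left(-514979\right) \left(- \frac{1}{218860}\right) = \frac{514979}{218860}$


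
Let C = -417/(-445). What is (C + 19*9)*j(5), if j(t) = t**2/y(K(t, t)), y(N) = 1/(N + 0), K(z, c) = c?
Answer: 1912800/89 ≈ 21492.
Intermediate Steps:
C = 417/445 (C = -417*(-1/445) = 417/445 ≈ 0.93708)
y(N) = 1/N
j(t) = t**3 (j(t) = t**2/(1/t) = t*t**2 = t**3)
(C + 19*9)*j(5) = (417/445 + 19*9)*5**3 = (417/445 + 171)*125 = (76512/445)*125 = 1912800/89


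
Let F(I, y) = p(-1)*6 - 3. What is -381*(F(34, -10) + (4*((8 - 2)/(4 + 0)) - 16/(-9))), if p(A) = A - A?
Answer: -5461/3 ≈ -1820.3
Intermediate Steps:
p(A) = 0
F(I, y) = -3 (F(I, y) = 0*6 - 3 = 0 - 3 = -3)
-381*(F(34, -10) + (4*((8 - 2)/(4 + 0)) - 16/(-9))) = -381*(-3 + (4*((8 - 2)/(4 + 0)) - 16/(-9))) = -381*(-3 + (4*(6/4) - 16*(-⅑))) = -381*(-3 + (4*(6*(¼)) + 16/9)) = -381*(-3 + (4*(3/2) + 16/9)) = -381*(-3 + (6 + 16/9)) = -381*(-3 + 70/9) = -381*43/9 = -5461/3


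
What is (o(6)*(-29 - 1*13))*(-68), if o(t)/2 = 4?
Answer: 22848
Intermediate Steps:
o(t) = 8 (o(t) = 2*4 = 8)
(o(6)*(-29 - 1*13))*(-68) = (8*(-29 - 1*13))*(-68) = (8*(-29 - 13))*(-68) = (8*(-42))*(-68) = -336*(-68) = 22848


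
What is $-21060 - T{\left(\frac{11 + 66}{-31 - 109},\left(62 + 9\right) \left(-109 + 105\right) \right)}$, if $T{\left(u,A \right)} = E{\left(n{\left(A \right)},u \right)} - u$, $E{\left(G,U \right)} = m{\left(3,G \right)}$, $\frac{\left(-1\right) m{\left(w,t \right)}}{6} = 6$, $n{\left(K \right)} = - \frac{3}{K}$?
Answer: $- \frac{420491}{20} \approx -21025.0$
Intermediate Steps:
$m{\left(w,t \right)} = -36$ ($m{\left(w,t \right)} = \left(-6\right) 6 = -36$)
$E{\left(G,U \right)} = -36$
$T{\left(u,A \right)} = -36 - u$
$-21060 - T{\left(\frac{11 + 66}{-31 - 109},\left(62 + 9\right) \left(-109 + 105\right) \right)} = -21060 - \left(-36 - \frac{11 + 66}{-31 - 109}\right) = -21060 - \left(-36 - \frac{77}{-140}\right) = -21060 - \left(-36 - 77 \left(- \frac{1}{140}\right)\right) = -21060 - \left(-36 - - \frac{11}{20}\right) = -21060 - \left(-36 + \frac{11}{20}\right) = -21060 - - \frac{709}{20} = -21060 + \frac{709}{20} = - \frac{420491}{20}$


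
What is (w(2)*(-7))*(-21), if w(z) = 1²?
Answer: 147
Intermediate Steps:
w(z) = 1
(w(2)*(-7))*(-21) = (1*(-7))*(-21) = -7*(-21) = 147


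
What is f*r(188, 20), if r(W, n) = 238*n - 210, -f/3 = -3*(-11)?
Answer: -450450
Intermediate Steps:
f = -99 (f = -(-9)*(-11) = -3*33 = -99)
r(W, n) = -210 + 238*n
f*r(188, 20) = -99*(-210 + 238*20) = -99*(-210 + 4760) = -99*4550 = -450450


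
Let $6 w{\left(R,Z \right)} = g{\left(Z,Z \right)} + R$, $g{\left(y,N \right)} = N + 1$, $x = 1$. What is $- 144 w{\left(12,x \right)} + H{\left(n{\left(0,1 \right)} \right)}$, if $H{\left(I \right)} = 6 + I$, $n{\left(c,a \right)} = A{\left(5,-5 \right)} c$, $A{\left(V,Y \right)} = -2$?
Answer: $-330$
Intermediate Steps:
$g{\left(y,N \right)} = 1 + N$
$n{\left(c,a \right)} = - 2 c$
$w{\left(R,Z \right)} = \frac{1}{6} + \frac{R}{6} + \frac{Z}{6}$ ($w{\left(R,Z \right)} = \frac{\left(1 + Z\right) + R}{6} = \frac{1 + R + Z}{6} = \frac{1}{6} + \frac{R}{6} + \frac{Z}{6}$)
$- 144 w{\left(12,x \right)} + H{\left(n{\left(0,1 \right)} \right)} = - 144 \left(\frac{1}{6} + \frac{1}{6} \cdot 12 + \frac{1}{6} \cdot 1\right) + \left(6 - 0\right) = - 144 \left(\frac{1}{6} + 2 + \frac{1}{6}\right) + \left(6 + 0\right) = \left(-144\right) \frac{7}{3} + 6 = -336 + 6 = -330$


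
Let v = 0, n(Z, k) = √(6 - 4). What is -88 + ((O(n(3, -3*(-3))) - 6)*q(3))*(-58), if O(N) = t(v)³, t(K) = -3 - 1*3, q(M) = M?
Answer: 38540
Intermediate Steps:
n(Z, k) = √2
t(K) = -6 (t(K) = -3 - 3 = -6)
O(N) = -216 (O(N) = (-6)³ = -216)
-88 + ((O(n(3, -3*(-3))) - 6)*q(3))*(-58) = -88 + ((-216 - 6)*3)*(-58) = -88 - 222*3*(-58) = -88 - 666*(-58) = -88 + 38628 = 38540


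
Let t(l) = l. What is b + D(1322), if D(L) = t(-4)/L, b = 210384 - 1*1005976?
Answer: -525886314/661 ≈ -7.9559e+5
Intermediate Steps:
b = -795592 (b = 210384 - 1005976 = -795592)
D(L) = -4/L
b + D(1322) = -795592 - 4/1322 = -795592 - 4*1/1322 = -795592 - 2/661 = -525886314/661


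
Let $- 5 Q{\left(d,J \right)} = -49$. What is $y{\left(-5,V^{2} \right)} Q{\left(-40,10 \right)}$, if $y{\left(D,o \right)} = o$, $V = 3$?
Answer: $\frac{441}{5} \approx 88.2$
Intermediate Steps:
$Q{\left(d,J \right)} = \frac{49}{5}$ ($Q{\left(d,J \right)} = \left(- \frac{1}{5}\right) \left(-49\right) = \frac{49}{5}$)
$y{\left(-5,V^{2} \right)} Q{\left(-40,10 \right)} = 3^{2} \cdot \frac{49}{5} = 9 \cdot \frac{49}{5} = \frac{441}{5}$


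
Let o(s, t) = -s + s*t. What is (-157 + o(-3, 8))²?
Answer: 31684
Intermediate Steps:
(-157 + o(-3, 8))² = (-157 - 3*(-1 + 8))² = (-157 - 3*7)² = (-157 - 21)² = (-178)² = 31684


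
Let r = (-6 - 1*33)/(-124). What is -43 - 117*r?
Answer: -9895/124 ≈ -79.798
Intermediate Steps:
r = 39/124 (r = (-6 - 33)*(-1/124) = -39*(-1/124) = 39/124 ≈ 0.31452)
-43 - 117*r = -43 - 117*39/124 = -43 - 4563/124 = -9895/124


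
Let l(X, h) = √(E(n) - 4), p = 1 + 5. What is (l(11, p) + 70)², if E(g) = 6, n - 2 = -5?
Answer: (70 + √2)² ≈ 5100.0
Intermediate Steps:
p = 6
n = -3 (n = 2 - 5 = -3)
l(X, h) = √2 (l(X, h) = √(6 - 4) = √2)
(l(11, p) + 70)² = (√2 + 70)² = (70 + √2)²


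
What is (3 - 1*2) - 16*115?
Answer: -1839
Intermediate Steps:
(3 - 1*2) - 16*115 = (3 - 2) - 1840 = 1 - 1840 = -1839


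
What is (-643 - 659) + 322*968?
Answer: 310394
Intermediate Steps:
(-643 - 659) + 322*968 = -1302 + 311696 = 310394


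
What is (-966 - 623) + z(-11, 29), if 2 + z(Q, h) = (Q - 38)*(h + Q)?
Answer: -2473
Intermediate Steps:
z(Q, h) = -2 + (-38 + Q)*(Q + h) (z(Q, h) = -2 + (Q - 38)*(h + Q) = -2 + (-38 + Q)*(Q + h))
(-966 - 623) + z(-11, 29) = (-966 - 623) + (-2 + (-11)**2 - 38*(-11) - 38*29 - 11*29) = -1589 + (-2 + 121 + 418 - 1102 - 319) = -1589 - 884 = -2473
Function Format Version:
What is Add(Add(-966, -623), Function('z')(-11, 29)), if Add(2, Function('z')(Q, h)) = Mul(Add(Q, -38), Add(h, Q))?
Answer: -2473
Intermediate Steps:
Function('z')(Q, h) = Add(-2, Mul(Add(-38, Q), Add(Q, h))) (Function('z')(Q, h) = Add(-2, Mul(Add(Q, -38), Add(h, Q))) = Add(-2, Mul(Add(-38, Q), Add(Q, h))))
Add(Add(-966, -623), Function('z')(-11, 29)) = Add(Add(-966, -623), Add(-2, Pow(-11, 2), Mul(-38, -11), Mul(-38, 29), Mul(-11, 29))) = Add(-1589, Add(-2, 121, 418, -1102, -319)) = Add(-1589, -884) = -2473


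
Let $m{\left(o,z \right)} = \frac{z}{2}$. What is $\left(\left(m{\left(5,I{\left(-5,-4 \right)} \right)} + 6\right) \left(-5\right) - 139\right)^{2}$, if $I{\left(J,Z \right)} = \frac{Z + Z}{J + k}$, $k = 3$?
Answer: $32041$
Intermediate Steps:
$I{\left(J,Z \right)} = \frac{2 Z}{3 + J}$ ($I{\left(J,Z \right)} = \frac{Z + Z}{J + 3} = \frac{2 Z}{3 + J}$)
$m{\left(o,z \right)} = \frac{z}{2}$ ($m{\left(o,z \right)} = z \frac{1}{2} = \frac{z}{2}$)
$\left(\left(m{\left(5,I{\left(-5,-4 \right)} \right)} + 6\right) \left(-5\right) - 139\right)^{2} = \left(\left(\frac{2 \left(-4\right) \frac{1}{3 - 5}}{2} + 6\right) \left(-5\right) - 139\right)^{2} = \left(\left(\frac{2 \left(-4\right) \frac{1}{-2}}{2} + 6\right) \left(-5\right) - 139\right)^{2} = \left(\left(\frac{2 \left(-4\right) \left(- \frac{1}{2}\right)}{2} + 6\right) \left(-5\right) - 139\right)^{2} = \left(\left(\frac{1}{2} \cdot 4 + 6\right) \left(-5\right) - 139\right)^{2} = \left(\left(2 + 6\right) \left(-5\right) - 139\right)^{2} = \left(8 \left(-5\right) - 139\right)^{2} = \left(-40 - 139\right)^{2} = \left(-179\right)^{2} = 32041$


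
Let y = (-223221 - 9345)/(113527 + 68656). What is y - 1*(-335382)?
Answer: 61100666340/182183 ≈ 3.3538e+5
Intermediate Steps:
y = -232566/182183 ≈ -1.2766
y - 1*(-335382) = -232566/182183 - 1*(-335382) = -232566/182183 + 335382 = 61100666340/182183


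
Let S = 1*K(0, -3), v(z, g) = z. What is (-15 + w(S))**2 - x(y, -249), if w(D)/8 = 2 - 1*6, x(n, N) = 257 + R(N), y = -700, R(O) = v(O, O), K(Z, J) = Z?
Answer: 2201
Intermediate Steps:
R(O) = O
x(n, N) = 257 + N
S = 0 (S = 1*0 = 0)
w(D) = -32 (w(D) = 8*(2 - 1*6) = 8*(2 - 6) = 8*(-4) = -32)
(-15 + w(S))**2 - x(y, -249) = (-15 - 32)**2 - (257 - 249) = (-47)**2 - 1*8 = 2209 - 8 = 2201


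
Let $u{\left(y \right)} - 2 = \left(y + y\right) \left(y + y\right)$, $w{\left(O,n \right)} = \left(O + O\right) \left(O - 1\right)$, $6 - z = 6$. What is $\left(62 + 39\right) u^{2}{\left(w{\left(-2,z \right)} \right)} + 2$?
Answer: $33742486$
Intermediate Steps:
$z = 0$ ($z = 6 - 6 = 0$)
$w{\left(O,n \right)} = 2 O \left(-1 + O\right)$
$u{\left(y \right)} = 2 + 4 y^{2}$ ($u{\left(y \right)} = 2 + \left(y + y\right) \left(y + y\right) = 2 + 2 y 2 y = 2 + 4 y^{2}$)
$\left(62 + 39\right) u^{2}{\left(w{\left(-2,z \right)} \right)} + 2 = \left(62 + 39\right) \left(2 + 4 \left(2 \left(-2\right) \left(-1 - 2\right)\right)^{2}\right)^{2} + 2 = 101 \left(2 + 4 \left(2 \left(-2\right) \left(-3\right)\right)^{2}\right)^{2} + 2 = 101 \left(2 + 4 \cdot 12^{2}\right)^{2} + 2 = 101 \left(2 + 4 \cdot 144\right)^{2} + 2 = 101 \left(2 + 576\right)^{2} + 2 = 101 \cdot 578^{2} + 2 = 101 \cdot 334084 + 2 = 33742484 + 2 = 33742486$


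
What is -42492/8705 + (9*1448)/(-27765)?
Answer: -28738532/5370985 ≈ -5.3507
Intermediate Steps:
-42492/8705 + (9*1448)/(-27765) = -42492*1/8705 + 13032*(-1/27765) = -42492/8705 - 1448/3085 = -28738532/5370985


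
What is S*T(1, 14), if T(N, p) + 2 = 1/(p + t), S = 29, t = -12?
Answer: -87/2 ≈ -43.500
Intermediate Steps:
T(N, p) = -2 + 1/(-12 + p) (T(N, p) = -2 + 1/(p - 12) = -2 + 1/(-12 + p))
S*T(1, 14) = 29*((25 - 2*14)/(-12 + 14)) = 29*((25 - 28)/2) = 29*((1/2)*(-3)) = 29*(-3/2) = -87/2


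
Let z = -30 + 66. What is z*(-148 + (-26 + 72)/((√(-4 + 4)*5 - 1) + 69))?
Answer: -90162/17 ≈ -5303.6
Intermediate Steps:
z = 36
z*(-148 + (-26 + 72)/((√(-4 + 4)*5 - 1) + 69)) = 36*(-148 + (-26 + 72)/((√(-4 + 4)*5 - 1) + 69)) = 36*(-148 + 46/((√0*5 - 1) + 69)) = 36*(-148 + 46/((0*5 - 1) + 69)) = 36*(-148 + 46/((0 - 1) + 69)) = 36*(-148 + 46/(-1 + 69)) = 36*(-148 + 46/68) = 36*(-148 + 46*(1/68)) = 36*(-148 + 23/34) = 36*(-5009/34) = -90162/17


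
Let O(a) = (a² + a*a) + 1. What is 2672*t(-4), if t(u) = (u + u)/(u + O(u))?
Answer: -21376/29 ≈ -737.10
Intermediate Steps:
O(a) = 1 + 2*a² (O(a) = (a² + a²) + 1 = 2*a² + 1 = 1 + 2*a²)
t(u) = 2*u/(1 + u + 2*u²) (t(u) = (u + u)/(u + (1 + 2*u²)) = (2*u)/(1 + u + 2*u²) = 2*u/(1 + u + 2*u²))
2672*t(-4) = 2672*(2*(-4)/(1 - 4 + 2*(-4)²)) = 2672*(2*(-4)/(1 - 4 + 2*16)) = 2672*(2*(-4)/(1 - 4 + 32)) = 2672*(2*(-4)/29) = 2672*(2*(-4)*(1/29)) = 2672*(-8/29) = -21376/29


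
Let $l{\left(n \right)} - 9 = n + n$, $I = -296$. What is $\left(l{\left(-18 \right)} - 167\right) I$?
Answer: $57424$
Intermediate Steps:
$l{\left(n \right)} = 9 + 2 n$ ($l{\left(n \right)} = 9 + \left(n + n\right) = 9 + 2 n$)
$\left(l{\left(-18 \right)} - 167\right) I = \left(\left(9 + 2 \left(-18\right)\right) - 167\right) \left(-296\right) = \left(\left(9 - 36\right) - 167\right) \left(-296\right) = \left(-27 - 167\right) \left(-296\right) = \left(-194\right) \left(-296\right) = 57424$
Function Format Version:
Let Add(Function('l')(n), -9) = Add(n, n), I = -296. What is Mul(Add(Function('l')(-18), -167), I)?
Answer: 57424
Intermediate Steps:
Function('l')(n) = Add(9, Mul(2, n)) (Function('l')(n) = Add(9, Add(n, n)) = Add(9, Mul(2, n)))
Mul(Add(Function('l')(-18), -167), I) = Mul(Add(Add(9, Mul(2, -18)), -167), -296) = Mul(Add(Add(9, -36), -167), -296) = Mul(Add(-27, -167), -296) = Mul(-194, -296) = 57424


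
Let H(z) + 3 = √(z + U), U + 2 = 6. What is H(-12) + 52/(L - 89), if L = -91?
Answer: -148/45 + 2*I*√2 ≈ -3.2889 + 2.8284*I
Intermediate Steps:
U = 4 (U = -2 + 6 = 4)
H(z) = -3 + √(4 + z) (H(z) = -3 + √(z + 4) = -3 + √(4 + z))
H(-12) + 52/(L - 89) = (-3 + √(4 - 12)) + 52/(-91 - 89) = (-3 + √(-8)) + 52/(-180) = (-3 + 2*I*√2) - 1/180*52 = (-3 + 2*I*√2) - 13/45 = -148/45 + 2*I*√2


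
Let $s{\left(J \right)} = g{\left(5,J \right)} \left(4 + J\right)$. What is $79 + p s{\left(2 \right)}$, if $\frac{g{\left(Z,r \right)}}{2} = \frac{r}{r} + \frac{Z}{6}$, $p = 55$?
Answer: $1289$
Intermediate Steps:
$g{\left(Z,r \right)} = 2 + \frac{Z}{3}$ ($g{\left(Z,r \right)} = 2 \left(\frac{r}{r} + \frac{Z}{6}\right) = 2 \left(1 + Z \frac{1}{6}\right) = 2 \left(1 + \frac{Z}{6}\right) = 2 + \frac{Z}{3}$)
$s{\left(J \right)} = \frac{44}{3} + \frac{11 J}{3}$ ($s{\left(J \right)} = \left(2 + \frac{1}{3} \cdot 5\right) \left(4 + J\right) = \left(2 + \frac{5}{3}\right) \left(4 + J\right) = \frac{11 \left(4 + J\right)}{3} = \frac{44}{3} + \frac{11 J}{3}$)
$79 + p s{\left(2 \right)} = 79 + 55 \left(\frac{44}{3} + \frac{11}{3} \cdot 2\right) = 79 + 55 \left(\frac{44}{3} + \frac{22}{3}\right) = 79 + 55 \cdot 22 = 79 + 1210 = 1289$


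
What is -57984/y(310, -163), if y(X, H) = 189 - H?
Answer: -1812/11 ≈ -164.73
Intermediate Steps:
-57984/y(310, -163) = -57984/(189 - 1*(-163)) = -57984/(189 + 163) = -57984/352 = -57984*1/352 = -1812/11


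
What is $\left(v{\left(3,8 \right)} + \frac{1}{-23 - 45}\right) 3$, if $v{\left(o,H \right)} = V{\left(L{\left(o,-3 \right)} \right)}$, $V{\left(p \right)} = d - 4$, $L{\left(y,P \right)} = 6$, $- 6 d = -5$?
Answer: $- \frac{649}{68} \approx -9.5441$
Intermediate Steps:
$d = \frac{5}{6}$ ($d = \left(- \frac{1}{6}\right) \left(-5\right) = \frac{5}{6} \approx 0.83333$)
$V{\left(p \right)} = - \frac{19}{6}$ ($V{\left(p \right)} = \frac{5}{6} - 4 = - \frac{19}{6}$)
$v{\left(o,H \right)} = - \frac{19}{6}$
$\left(v{\left(3,8 \right)} + \frac{1}{-23 - 45}\right) 3 = \left(- \frac{19}{6} + \frac{1}{-23 - 45}\right) 3 = \left(- \frac{19}{6} + \frac{1}{-68}\right) 3 = \left(- \frac{19}{6} - \frac{1}{68}\right) 3 = \left(- \frac{649}{204}\right) 3 = - \frac{649}{68}$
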